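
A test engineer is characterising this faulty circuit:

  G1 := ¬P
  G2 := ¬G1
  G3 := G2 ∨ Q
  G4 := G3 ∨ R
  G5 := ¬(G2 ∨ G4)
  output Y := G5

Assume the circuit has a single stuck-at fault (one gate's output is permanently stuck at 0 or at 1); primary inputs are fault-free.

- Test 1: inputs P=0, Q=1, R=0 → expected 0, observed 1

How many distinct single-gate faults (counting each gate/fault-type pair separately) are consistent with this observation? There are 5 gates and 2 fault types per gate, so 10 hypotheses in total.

3

Fault-free: G1=1, G2=0, G3=1, G4=1, G5=0 → 0. Observed 1.
  G1 stuck-at-0: output 0 ✗
  G1 stuck-at-1: output 0 ✗
  G2 stuck-at-0: output 0 ✗
  G2 stuck-at-1: output 0 ✗
  G3 stuck-at-0: output 1 ✓
  G3 stuck-at-1: output 0 ✗
  G4 stuck-at-0: output 1 ✓
  G4 stuck-at-1: output 0 ✗
  G5 stuck-at-0: output 0 ✗
  G5 stuck-at-1: output 1 ✓
Consistent faults: {G3 stuck-at-0, G4 stuck-at-0, G5 stuck-at-1} — 3 in all.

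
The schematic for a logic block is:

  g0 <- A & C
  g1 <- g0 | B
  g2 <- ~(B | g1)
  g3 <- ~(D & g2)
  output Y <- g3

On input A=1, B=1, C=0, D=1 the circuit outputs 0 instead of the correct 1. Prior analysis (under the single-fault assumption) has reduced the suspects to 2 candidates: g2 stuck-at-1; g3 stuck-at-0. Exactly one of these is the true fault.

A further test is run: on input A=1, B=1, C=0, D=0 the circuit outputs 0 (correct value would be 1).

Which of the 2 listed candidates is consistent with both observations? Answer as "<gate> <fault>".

g3 stuck-at-0

Evaluate each candidate on input A=1, B=1, C=0, D=0:
  g2 stuck-at-1: g0=0, g1=1, g2=1 [stuck-at-1], g3=1 → 1 — eliminated
  g3 stuck-at-0: g0=0, g1=1, g2=0, g3=0 [stuck-at-0] → 0 — matches
Only g3 stuck-at-0 reproduces the observed 0.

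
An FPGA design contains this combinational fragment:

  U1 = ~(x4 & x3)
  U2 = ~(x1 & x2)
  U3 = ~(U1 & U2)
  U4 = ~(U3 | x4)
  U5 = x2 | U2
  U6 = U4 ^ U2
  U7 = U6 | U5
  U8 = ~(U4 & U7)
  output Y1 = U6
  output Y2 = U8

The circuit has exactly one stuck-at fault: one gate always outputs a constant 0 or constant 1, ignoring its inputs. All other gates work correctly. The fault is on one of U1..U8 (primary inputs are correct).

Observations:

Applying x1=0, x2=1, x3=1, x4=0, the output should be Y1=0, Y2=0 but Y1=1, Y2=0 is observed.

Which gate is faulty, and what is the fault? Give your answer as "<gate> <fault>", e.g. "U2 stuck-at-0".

Fault-free values for test 1 (x1=0, x2=1, x3=1, x4=0): U1=1, U2=1, U3=0, U4=1, U5=1, U6=0, U7=1, U8=0, giving Y1=0, Y2=0. Observed Y1=1, Y2=0.
Test 1: faults giving observed Y1=1, Y2=0 are {U6 stuck-at-1}.
Only U6 stuck-at-1 is consistent with every test.

U6 stuck-at-1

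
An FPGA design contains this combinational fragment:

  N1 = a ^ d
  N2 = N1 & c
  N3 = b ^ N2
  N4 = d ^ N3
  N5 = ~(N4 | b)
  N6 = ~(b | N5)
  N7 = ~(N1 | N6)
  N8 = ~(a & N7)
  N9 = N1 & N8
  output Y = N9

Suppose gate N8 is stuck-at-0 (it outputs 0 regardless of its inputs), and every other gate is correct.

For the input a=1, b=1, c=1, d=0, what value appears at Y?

0

Propagate with N8 forced: N1=1, N2=1, N3=0, N4=0, N5=0, N6=0, N7=0, N8=0 [stuck-at-0], N9=0.
So Y = 0. (Without the fault it would be 1.)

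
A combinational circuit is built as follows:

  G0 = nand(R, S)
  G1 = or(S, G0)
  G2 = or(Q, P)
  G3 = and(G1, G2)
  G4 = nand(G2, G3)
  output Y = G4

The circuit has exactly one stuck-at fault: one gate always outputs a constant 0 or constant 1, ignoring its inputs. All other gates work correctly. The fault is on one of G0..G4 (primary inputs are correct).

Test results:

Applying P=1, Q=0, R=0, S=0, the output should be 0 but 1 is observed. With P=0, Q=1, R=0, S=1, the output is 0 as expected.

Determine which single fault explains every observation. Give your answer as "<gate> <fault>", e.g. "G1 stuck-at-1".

G0 stuck-at-0

Fault-free values for test 1 (P=1, Q=0, R=0, S=0): G0=1, G1=1, G2=1, G3=1, G4=0, giving Y=0. Observed 1.
Test 1: faults giving observed 1 are {G0 stuck-at-0, G1 stuck-at-0, G2 stuck-at-0, G3 stuck-at-0, G4 stuck-at-1}.
Test 2 (P=0, Q=1, R=0, S=1): fault-free G0=1, G1=1, G2=1, G3=1, G4=0 → 0; observed 0. Eliminates G1 stuck-at-0, G2 stuck-at-0, G3 stuck-at-0, G4 stuck-at-1.
Only G0 stuck-at-0 is consistent with every test.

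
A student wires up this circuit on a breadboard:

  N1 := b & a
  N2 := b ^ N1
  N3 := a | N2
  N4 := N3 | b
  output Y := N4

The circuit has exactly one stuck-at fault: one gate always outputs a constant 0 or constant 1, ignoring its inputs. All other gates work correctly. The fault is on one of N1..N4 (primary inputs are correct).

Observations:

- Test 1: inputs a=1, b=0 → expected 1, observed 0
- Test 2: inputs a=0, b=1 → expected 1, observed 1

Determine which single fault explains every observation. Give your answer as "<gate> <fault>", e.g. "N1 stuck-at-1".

Fault-free values for test 1 (a=1, b=0): N1=0, N2=0, N3=1, N4=1, giving Y=1. Observed 0.
Test 1: faults giving observed 0 are {N3 stuck-at-0, N4 stuck-at-0}.
Test 2 (a=0, b=1): fault-free N1=0, N2=1, N3=1, N4=1 → 1; observed 1. Eliminates N4 stuck-at-0.
Only N3 stuck-at-0 is consistent with every test.

N3 stuck-at-0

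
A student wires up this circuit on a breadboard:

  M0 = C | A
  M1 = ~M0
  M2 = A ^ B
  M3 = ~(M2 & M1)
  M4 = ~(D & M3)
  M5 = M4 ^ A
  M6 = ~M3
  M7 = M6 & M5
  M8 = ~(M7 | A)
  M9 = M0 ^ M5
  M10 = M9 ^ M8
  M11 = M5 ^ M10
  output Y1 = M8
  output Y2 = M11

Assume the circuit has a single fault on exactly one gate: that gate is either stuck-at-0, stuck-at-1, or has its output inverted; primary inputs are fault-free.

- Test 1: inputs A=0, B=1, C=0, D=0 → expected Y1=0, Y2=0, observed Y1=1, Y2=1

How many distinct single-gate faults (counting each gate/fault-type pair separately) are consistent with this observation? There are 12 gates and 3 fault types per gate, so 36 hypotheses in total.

Fault-free: M0=0, M1=1, M2=1, M3=0, M4=1, M5=1, M6=1, M7=1, M8=0, M9=1, M10=1, M11=0 → Y1=0, Y2=0. Observed Y1=1, Y2=1.
  M0: none of the 3 fault types match ✗
  M1: stuck-at-0, inverted output ✓; others ✗
  M2: stuck-at-0, inverted output ✓; others ✗
  M3: stuck-at-1, inverted output ✓; others ✗
  M4: stuck-at-0, inverted output ✓; others ✗
  M5: stuck-at-0, inverted output ✓; others ✗
  M6: stuck-at-0, inverted output ✓; others ✗
  M7: stuck-at-0, inverted output ✓; others ✗
  M8: stuck-at-1, inverted output ✓; others ✗
  M9: none of the 3 fault types match ✗
  M10: none of the 3 fault types match ✗
  M11: none of the 3 fault types match ✗
Consistent faults: {M1 stuck-at-0, M1 inverted output, M2 stuck-at-0, M2 inverted output, M3 stuck-at-1, M3 inverted output, M4 stuck-at-0, M4 inverted output, M5 stuck-at-0, M5 inverted output, M6 stuck-at-0, M6 inverted output, M7 stuck-at-0, M7 inverted output, M8 stuck-at-1, M8 inverted output} — 16 in all.

16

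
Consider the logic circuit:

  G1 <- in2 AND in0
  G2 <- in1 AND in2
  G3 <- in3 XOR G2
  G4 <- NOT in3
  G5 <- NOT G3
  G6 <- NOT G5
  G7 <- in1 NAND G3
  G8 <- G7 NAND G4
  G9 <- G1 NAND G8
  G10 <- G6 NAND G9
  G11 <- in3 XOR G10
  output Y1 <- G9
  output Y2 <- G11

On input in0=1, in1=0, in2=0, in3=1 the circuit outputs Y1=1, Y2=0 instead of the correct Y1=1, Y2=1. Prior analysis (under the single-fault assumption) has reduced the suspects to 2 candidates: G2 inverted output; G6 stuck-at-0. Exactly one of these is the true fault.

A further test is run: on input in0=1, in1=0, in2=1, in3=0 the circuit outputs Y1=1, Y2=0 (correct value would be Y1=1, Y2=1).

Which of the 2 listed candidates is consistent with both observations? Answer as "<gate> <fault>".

G2 inverted output

Evaluate each candidate on input in0=1, in1=0, in2=1, in3=0:
  G2 inverted output: G1=1, G2=1 [inverted output], G3=1, G4=1, G5=0, G6=1, G7=1, G8=0, G9=1, G10=0, G11=0 → Y1=1, Y2=0 — matches
  G6 stuck-at-0: G1=1, G2=0, G3=0, G4=1, G5=1, G6=0 [stuck-at-0], G7=1, G8=0, G9=1, G10=1, G11=1 → Y1=1, Y2=1 — eliminated
Only G2 inverted output reproduces the observed Y1=1, Y2=0.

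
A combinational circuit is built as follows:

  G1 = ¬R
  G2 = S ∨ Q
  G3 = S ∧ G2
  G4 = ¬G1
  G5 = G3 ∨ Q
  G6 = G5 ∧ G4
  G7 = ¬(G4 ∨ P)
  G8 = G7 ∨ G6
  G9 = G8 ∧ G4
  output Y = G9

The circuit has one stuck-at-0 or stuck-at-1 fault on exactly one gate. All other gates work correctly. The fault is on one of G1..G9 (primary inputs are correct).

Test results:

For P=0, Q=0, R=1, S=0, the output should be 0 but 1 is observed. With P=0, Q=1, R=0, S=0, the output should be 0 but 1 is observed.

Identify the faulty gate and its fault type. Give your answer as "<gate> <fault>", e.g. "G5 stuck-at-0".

Fault-free values for test 1 (P=0, Q=0, R=1, S=0): G1=0, G2=0, G3=0, G4=1, G5=0, G6=0, G7=0, G8=0, G9=0, giving Y=0. Observed 1.
Test 1: faults giving observed 1 are {G3 stuck-at-1, G5 stuck-at-1, G6 stuck-at-1, G7 stuck-at-1, G8 stuck-at-1, G9 stuck-at-1}.
Test 2 (P=0, Q=1, R=0, S=0): fault-free G1=1, G2=1, G3=0, G4=0, G5=1, G6=0, G7=1, G8=1, G9=0 → 0; observed 1. Eliminates G3 stuck-at-1, G5 stuck-at-1, G6 stuck-at-1, G7 stuck-at-1, G8 stuck-at-1.
Only G9 stuck-at-1 is consistent with every test.

G9 stuck-at-1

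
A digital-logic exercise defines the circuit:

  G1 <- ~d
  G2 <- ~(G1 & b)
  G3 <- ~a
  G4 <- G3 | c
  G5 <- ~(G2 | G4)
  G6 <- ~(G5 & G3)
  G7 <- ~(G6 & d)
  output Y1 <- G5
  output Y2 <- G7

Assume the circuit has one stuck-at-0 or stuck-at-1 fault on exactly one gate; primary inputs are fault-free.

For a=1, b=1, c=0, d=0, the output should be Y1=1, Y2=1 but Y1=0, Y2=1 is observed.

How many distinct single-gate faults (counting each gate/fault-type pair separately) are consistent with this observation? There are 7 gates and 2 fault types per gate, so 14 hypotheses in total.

5

Fault-free: G1=1, G2=0, G3=0, G4=0, G5=1, G6=1, G7=1 → Y1=1, Y2=1. Observed Y1=0, Y2=1.
  G1 stuck-at-0: output Y1=0, Y2=1 ✓
  G1 stuck-at-1: output Y1=1, Y2=1 ✗
  G2 stuck-at-0: output Y1=1, Y2=1 ✗
  G2 stuck-at-1: output Y1=0, Y2=1 ✓
  G3 stuck-at-0: output Y1=1, Y2=1 ✗
  G3 stuck-at-1: output Y1=0, Y2=1 ✓
  G4 stuck-at-0: output Y1=1, Y2=1 ✗
  G4 stuck-at-1: output Y1=0, Y2=1 ✓
  G5 stuck-at-0: output Y1=0, Y2=1 ✓
  G5 stuck-at-1: output Y1=1, Y2=1 ✗
  G6 stuck-at-0: output Y1=1, Y2=1 ✗
  G6 stuck-at-1: output Y1=1, Y2=1 ✗
  G7 stuck-at-0: output Y1=1, Y2=0 ✗
  G7 stuck-at-1: output Y1=1, Y2=1 ✗
Consistent faults: {G1 stuck-at-0, G2 stuck-at-1, G3 stuck-at-1, G4 stuck-at-1, G5 stuck-at-0} — 5 in all.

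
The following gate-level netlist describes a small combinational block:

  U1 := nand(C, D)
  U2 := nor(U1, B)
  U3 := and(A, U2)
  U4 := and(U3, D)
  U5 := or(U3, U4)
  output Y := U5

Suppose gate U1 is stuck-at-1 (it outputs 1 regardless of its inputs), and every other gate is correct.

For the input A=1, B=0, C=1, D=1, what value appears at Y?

0

Propagate with U1 forced: U1=1 [stuck-at-1], U2=0, U3=0, U4=0, U5=0.
So Y = 0. (Without the fault it would be 1.)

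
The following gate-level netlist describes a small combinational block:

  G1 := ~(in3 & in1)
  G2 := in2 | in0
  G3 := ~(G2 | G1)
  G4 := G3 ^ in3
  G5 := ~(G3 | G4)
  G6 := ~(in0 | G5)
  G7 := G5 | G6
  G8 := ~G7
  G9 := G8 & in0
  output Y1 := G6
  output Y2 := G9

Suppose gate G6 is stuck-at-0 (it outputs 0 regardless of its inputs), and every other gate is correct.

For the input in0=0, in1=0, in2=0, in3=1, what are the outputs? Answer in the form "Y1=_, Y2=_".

Y1=0, Y2=0

Propagate with G6 forced: G1=1, G2=0, G3=0, G4=1, G5=0, G6=0 [stuck-at-0], G7=0, G8=1, G9=0.
So the outputs are Y1=0, Y2=0. (Without the fault they would be Y1=1, Y2=0.)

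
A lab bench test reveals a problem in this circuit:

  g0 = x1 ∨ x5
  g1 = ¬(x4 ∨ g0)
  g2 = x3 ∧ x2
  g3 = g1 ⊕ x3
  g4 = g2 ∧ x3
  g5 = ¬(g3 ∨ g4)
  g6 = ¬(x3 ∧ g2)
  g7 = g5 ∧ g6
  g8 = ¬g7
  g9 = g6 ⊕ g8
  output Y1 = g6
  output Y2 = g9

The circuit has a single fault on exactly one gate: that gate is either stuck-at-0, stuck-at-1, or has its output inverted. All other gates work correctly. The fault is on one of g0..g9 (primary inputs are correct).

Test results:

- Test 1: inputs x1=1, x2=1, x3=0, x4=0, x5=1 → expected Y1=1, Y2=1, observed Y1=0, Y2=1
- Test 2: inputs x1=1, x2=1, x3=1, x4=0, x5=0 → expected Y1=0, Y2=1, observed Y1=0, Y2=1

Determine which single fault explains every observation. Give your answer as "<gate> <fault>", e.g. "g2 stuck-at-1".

g6 stuck-at-0

Fault-free values for test 1 (x1=1, x2=1, x3=0, x4=0, x5=1): g0=1, g1=0, g2=0, g3=0, g4=0, g5=1, g6=1, g7=1, g8=0, g9=1, giving Y1=1, Y2=1. Observed Y1=0, Y2=1.
Test 1: faults giving observed Y1=0, Y2=1 are {g6 stuck-at-0, g6 inverted output}.
Test 2 (x1=1, x2=1, x3=1, x4=0, x5=0): fault-free g0=1, g1=0, g2=1, g3=1, g4=1, g5=0, g6=0, g7=0, g8=1, g9=1 → Y1=0, Y2=1; observed Y1=0, Y2=1. Eliminates g6 inverted output.
Only g6 stuck-at-0 is consistent with every test.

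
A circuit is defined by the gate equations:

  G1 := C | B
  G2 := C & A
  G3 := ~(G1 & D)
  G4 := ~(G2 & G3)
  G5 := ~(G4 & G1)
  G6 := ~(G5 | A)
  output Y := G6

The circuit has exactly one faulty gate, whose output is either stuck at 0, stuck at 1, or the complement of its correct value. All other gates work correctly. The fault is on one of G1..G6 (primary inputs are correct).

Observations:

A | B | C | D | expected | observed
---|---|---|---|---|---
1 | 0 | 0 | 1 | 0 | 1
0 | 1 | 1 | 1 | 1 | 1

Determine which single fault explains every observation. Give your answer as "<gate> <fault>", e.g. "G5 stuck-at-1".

G6 stuck-at-1

Fault-free values for test 1 (A=1, B=0, C=0, D=1): G1=0, G2=0, G3=1, G4=1, G5=1, G6=0, giving Y=0. Observed 1.
Test 1: faults giving observed 1 are {G6 stuck-at-1, G6 inverted output}.
Test 2 (A=0, B=1, C=1, D=1): fault-free G1=1, G2=0, G3=0, G4=1, G5=0, G6=1 → 1; observed 1. Eliminates G6 inverted output.
Only G6 stuck-at-1 is consistent with every test.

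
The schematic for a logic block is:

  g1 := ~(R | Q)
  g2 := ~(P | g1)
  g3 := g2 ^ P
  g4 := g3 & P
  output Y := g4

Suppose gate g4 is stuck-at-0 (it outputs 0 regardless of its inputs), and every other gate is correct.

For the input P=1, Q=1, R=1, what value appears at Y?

Propagate with g4 forced: g1=0, g2=0, g3=1, g4=0 [stuck-at-0].
So Y = 0. (Without the fault it would be 1.)

0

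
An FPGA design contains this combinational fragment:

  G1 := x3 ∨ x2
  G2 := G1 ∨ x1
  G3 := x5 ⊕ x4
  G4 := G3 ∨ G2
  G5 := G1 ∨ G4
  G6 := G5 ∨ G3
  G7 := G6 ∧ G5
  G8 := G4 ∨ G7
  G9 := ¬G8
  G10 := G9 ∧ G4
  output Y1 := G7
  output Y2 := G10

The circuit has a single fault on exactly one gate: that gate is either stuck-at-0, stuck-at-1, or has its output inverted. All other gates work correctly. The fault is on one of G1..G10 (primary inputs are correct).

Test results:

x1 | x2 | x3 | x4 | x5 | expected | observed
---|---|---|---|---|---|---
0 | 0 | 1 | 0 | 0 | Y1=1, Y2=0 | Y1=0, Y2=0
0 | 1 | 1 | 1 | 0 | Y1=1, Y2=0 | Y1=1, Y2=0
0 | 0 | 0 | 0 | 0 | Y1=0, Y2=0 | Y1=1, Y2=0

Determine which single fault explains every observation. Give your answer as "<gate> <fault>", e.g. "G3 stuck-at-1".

G1 inverted output

Fault-free values for test 1 (x1=0, x2=0, x3=1, x4=0, x5=0): G1=1, G2=1, G3=0, G4=1, G5=1, G6=1, G7=1, G8=1, G9=0, G10=0, giving Y1=1, Y2=0. Observed Y1=0, Y2=0.
Test 1: faults giving observed Y1=0, Y2=0 are {G1 stuck-at-0, G1 inverted output, G5 stuck-at-0, G5 inverted output, G6 stuck-at-0, G6 inverted output, G7 stuck-at-0, G7 inverted output}.
Test 2 (x1=0, x2=1, x3=1, x4=1, x5=0): fault-free G1=1, G2=1, G3=1, G4=1, G5=1, G6=1, G7=1, G8=1, G9=0, G10=0 → Y1=1, Y2=0; observed Y1=1, Y2=0. Eliminates G5 stuck-at-0, G5 inverted output, G6 stuck-at-0, G6 inverted output, G7 stuck-at-0, G7 inverted output.
Test 3 (x1=0, x2=0, x3=0, x4=0, x5=0): fault-free G1=0, G2=0, G3=0, G4=0, G5=0, G6=0, G7=0, G8=0, G9=1, G10=0 → Y1=0, Y2=0; observed Y1=1, Y2=0. Eliminates G1 stuck-at-0.
Only G1 inverted output is consistent with every test.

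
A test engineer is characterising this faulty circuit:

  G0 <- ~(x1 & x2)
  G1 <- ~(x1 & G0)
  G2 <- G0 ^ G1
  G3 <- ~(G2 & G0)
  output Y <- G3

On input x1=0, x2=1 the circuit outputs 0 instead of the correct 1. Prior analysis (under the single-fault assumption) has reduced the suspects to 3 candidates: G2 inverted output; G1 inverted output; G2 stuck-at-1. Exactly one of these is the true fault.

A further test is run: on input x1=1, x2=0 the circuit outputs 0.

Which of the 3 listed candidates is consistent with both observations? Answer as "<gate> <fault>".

Evaluate each candidate on input x1=1, x2=0:
  G2 inverted output: G0=1, G1=0, G2=0 [inverted output], G3=1 → 1 — eliminated
  G1 inverted output: G0=1, G1=1 [inverted output], G2=0, G3=1 → 1 — eliminated
  G2 stuck-at-1: G0=1, G1=0, G2=1 [stuck-at-1], G3=0 → 0 — matches
Only G2 stuck-at-1 reproduces the observed 0.

G2 stuck-at-1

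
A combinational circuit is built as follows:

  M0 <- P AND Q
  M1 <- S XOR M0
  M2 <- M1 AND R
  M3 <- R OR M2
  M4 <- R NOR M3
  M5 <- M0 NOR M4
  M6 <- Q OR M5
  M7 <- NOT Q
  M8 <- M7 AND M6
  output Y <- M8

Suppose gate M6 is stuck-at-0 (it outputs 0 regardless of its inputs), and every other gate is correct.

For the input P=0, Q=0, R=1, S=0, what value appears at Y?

Propagate with M6 forced: M0=0, M1=0, M2=0, M3=1, M4=0, M5=1, M6=0 [stuck-at-0], M7=1, M8=0.
So Y = 0. (Without the fault it would be 1.)

0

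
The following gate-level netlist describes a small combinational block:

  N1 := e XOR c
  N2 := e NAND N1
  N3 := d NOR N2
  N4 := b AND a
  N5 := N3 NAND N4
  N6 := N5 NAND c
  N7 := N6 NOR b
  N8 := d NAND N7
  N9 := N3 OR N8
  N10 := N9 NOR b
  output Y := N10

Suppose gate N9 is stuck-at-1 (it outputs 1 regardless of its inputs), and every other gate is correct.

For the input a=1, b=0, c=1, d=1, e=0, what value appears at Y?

Propagate with N9 forced: N1=1, N2=1, N3=0, N4=0, N5=1, N6=0, N7=1, N8=0, N9=1 [stuck-at-1], N10=0.
So Y = 0. (Without the fault it would be 1.)

0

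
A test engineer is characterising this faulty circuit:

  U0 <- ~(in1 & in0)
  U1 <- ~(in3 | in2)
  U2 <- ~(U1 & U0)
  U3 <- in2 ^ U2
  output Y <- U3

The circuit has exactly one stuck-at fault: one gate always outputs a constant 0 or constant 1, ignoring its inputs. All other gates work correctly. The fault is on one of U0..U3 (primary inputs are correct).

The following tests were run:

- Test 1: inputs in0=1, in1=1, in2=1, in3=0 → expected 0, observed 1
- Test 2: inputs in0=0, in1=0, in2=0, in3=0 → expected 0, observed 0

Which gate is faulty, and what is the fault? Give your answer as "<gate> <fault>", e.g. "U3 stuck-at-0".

U2 stuck-at-0

Fault-free values for test 1 (in0=1, in1=1, in2=1, in3=0): U0=0, U1=0, U2=1, U3=0, giving Y=0. Observed 1.
Test 1: faults giving observed 1 are {U2 stuck-at-0, U3 stuck-at-1}.
Test 2 (in0=0, in1=0, in2=0, in3=0): fault-free U0=1, U1=1, U2=0, U3=0 → 0; observed 0. Eliminates U3 stuck-at-1.
Only U2 stuck-at-0 is consistent with every test.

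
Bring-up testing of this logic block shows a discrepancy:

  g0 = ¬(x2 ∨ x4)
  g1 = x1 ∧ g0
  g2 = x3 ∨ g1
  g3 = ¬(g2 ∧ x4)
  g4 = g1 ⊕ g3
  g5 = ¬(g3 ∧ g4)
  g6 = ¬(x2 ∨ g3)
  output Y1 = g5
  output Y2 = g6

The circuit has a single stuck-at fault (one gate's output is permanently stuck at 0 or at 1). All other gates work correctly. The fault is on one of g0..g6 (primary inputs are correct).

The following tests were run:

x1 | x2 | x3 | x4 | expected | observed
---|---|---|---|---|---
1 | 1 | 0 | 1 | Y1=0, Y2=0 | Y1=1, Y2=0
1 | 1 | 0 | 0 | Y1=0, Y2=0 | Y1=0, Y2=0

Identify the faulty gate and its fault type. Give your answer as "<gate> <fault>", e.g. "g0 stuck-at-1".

g2 stuck-at-1

Fault-free values for test 1 (x1=1, x2=1, x3=0, x4=1): g0=0, g1=0, g2=0, g3=1, g4=1, g5=0, g6=0, giving Y1=0, Y2=0. Observed Y1=1, Y2=0.
Test 1: faults giving observed Y1=1, Y2=0 are {g0 stuck-at-1, g1 stuck-at-1, g2 stuck-at-1, g3 stuck-at-0, g4 stuck-at-0, g5 stuck-at-1}.
Test 2 (x1=1, x2=1, x3=0, x4=0): fault-free g0=0, g1=0, g2=0, g3=1, g4=1, g5=0, g6=0 → Y1=0, Y2=0; observed Y1=0, Y2=0. Eliminates g0 stuck-at-1, g1 stuck-at-1, g3 stuck-at-0, g4 stuck-at-0, g5 stuck-at-1.
Only g2 stuck-at-1 is consistent with every test.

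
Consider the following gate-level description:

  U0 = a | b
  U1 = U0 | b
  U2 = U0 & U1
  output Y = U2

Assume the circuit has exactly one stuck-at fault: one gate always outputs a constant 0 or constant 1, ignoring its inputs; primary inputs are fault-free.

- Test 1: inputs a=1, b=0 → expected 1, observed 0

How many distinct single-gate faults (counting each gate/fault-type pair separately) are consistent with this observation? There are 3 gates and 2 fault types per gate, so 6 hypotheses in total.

Fault-free: U0=1, U1=1, U2=1 → 1. Observed 0.
  U0 stuck-at-0: output 0 ✓
  U0 stuck-at-1: output 1 ✗
  U1 stuck-at-0: output 0 ✓
  U1 stuck-at-1: output 1 ✗
  U2 stuck-at-0: output 0 ✓
  U2 stuck-at-1: output 1 ✗
Consistent faults: {U0 stuck-at-0, U1 stuck-at-0, U2 stuck-at-0} — 3 in all.

3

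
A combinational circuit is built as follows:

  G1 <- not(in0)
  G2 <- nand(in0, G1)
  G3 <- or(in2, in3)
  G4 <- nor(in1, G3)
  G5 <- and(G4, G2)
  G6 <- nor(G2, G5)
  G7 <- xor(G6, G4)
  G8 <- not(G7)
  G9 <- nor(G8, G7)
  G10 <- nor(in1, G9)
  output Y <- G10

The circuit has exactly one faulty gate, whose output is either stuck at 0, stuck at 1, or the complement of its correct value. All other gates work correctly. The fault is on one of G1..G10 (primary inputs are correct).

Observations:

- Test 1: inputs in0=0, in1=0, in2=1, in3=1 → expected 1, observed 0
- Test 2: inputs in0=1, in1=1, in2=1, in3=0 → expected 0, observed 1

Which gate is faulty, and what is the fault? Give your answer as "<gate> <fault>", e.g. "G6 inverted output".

G10 inverted output

Fault-free values for test 1 (in0=0, in1=0, in2=1, in3=1): G1=1, G2=1, G3=1, G4=0, G5=0, G6=0, G7=0, G8=1, G9=0, G10=1, giving Y=1. Observed 0.
Test 1: faults giving observed 0 are {G8 stuck-at-0, G8 inverted output, G9 stuck-at-1, G9 inverted output, G10 stuck-at-0, G10 inverted output}.
Test 2 (in0=1, in1=1, in2=1, in3=0): fault-free G1=0, G2=1, G3=1, G4=0, G5=0, G6=0, G7=0, G8=1, G9=0, G10=0 → 0; observed 1. Eliminates G8 stuck-at-0, G8 inverted output, G9 stuck-at-1, G9 inverted output, G10 stuck-at-0.
Only G10 inverted output is consistent with every test.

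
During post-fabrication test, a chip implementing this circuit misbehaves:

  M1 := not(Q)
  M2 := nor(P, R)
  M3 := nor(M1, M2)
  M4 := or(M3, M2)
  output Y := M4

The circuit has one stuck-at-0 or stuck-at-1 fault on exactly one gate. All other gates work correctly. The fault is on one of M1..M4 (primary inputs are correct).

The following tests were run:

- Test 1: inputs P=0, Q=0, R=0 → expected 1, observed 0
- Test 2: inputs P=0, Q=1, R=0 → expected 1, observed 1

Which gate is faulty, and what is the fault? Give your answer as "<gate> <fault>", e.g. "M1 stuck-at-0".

Fault-free values for test 1 (P=0, Q=0, R=0): M1=1, M2=1, M3=0, M4=1, giving Y=1. Observed 0.
Test 1: faults giving observed 0 are {M2 stuck-at-0, M4 stuck-at-0}.
Test 2 (P=0, Q=1, R=0): fault-free M1=0, M2=1, M3=0, M4=1 → 1; observed 1. Eliminates M4 stuck-at-0.
Only M2 stuck-at-0 is consistent with every test.

M2 stuck-at-0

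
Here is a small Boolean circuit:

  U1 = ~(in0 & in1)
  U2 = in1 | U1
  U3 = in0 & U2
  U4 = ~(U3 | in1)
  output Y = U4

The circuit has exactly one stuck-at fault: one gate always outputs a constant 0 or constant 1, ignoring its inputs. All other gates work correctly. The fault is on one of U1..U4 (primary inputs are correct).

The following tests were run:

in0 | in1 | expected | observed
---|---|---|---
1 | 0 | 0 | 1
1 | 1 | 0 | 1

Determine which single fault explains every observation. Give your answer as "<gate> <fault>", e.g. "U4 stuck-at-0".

U4 stuck-at-1

Fault-free values for test 1 (in0=1, in1=0): U1=1, U2=1, U3=1, U4=0, giving Y=0. Observed 1.
Test 1: faults giving observed 1 are {U1 stuck-at-0, U2 stuck-at-0, U3 stuck-at-0, U4 stuck-at-1}.
Test 2 (in0=1, in1=1): fault-free U1=0, U2=1, U3=1, U4=0 → 0; observed 1. Eliminates U1 stuck-at-0, U2 stuck-at-0, U3 stuck-at-0.
Only U4 stuck-at-1 is consistent with every test.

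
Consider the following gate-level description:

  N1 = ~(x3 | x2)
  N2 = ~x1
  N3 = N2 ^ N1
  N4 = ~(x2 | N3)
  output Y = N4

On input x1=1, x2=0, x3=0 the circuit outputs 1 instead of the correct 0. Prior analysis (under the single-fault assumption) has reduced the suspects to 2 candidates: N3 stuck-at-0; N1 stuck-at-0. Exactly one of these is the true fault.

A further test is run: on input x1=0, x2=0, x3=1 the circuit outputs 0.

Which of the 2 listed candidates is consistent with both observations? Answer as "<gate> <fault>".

N1 stuck-at-0

Evaluate each candidate on input x1=0, x2=0, x3=1:
  N3 stuck-at-0: N1=0, N2=1, N3=0 [stuck-at-0], N4=1 → 1 — eliminated
  N1 stuck-at-0: N1=0 [stuck-at-0], N2=1, N3=1, N4=0 → 0 — matches
Only N1 stuck-at-0 reproduces the observed 0.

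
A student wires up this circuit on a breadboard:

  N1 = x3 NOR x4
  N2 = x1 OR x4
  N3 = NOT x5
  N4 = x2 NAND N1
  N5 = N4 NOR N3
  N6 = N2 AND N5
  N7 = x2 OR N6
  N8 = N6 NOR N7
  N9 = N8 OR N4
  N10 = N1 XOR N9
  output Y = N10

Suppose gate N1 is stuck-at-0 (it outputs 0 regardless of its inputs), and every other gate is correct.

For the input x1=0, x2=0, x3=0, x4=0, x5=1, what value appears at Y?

Propagate with N1 forced: N1=0 [stuck-at-0], N2=0, N3=0, N4=1, N5=0, N6=0, N7=0, N8=1, N9=1, N10=1.
So Y = 1. (Without the fault it would be 0.)

1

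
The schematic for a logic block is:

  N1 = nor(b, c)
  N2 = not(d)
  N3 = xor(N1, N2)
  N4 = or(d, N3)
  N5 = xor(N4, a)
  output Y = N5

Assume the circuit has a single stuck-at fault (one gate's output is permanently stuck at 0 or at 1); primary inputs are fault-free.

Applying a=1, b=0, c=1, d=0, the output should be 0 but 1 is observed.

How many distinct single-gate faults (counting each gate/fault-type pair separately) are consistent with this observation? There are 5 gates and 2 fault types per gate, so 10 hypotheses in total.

Fault-free: N1=0, N2=1, N3=1, N4=1, N5=0 → 0. Observed 1.
  N1 stuck-at-0: output 0 ✗
  N1 stuck-at-1: output 1 ✓
  N2 stuck-at-0: output 1 ✓
  N2 stuck-at-1: output 0 ✗
  N3 stuck-at-0: output 1 ✓
  N3 stuck-at-1: output 0 ✗
  N4 stuck-at-0: output 1 ✓
  N4 stuck-at-1: output 0 ✗
  N5 stuck-at-0: output 0 ✗
  N5 stuck-at-1: output 1 ✓
Consistent faults: {N1 stuck-at-1, N2 stuck-at-0, N3 stuck-at-0, N4 stuck-at-0, N5 stuck-at-1} — 5 in all.

5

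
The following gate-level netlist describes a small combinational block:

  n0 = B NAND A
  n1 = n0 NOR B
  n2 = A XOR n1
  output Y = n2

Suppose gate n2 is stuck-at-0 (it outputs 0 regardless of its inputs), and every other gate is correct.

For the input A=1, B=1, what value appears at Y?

0

Propagate with n2 forced: n0=0, n1=0, n2=0 [stuck-at-0].
So Y = 0. (Without the fault it would be 1.)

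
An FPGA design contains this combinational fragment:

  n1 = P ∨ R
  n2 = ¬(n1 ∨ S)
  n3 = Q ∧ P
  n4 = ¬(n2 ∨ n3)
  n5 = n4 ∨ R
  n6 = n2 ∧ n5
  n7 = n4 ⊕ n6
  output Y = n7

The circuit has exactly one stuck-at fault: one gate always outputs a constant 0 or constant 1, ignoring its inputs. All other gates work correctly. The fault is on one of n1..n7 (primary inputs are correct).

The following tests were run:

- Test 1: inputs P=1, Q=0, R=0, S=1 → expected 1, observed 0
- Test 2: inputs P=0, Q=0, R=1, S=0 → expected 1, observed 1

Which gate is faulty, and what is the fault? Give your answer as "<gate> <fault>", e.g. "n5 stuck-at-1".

n2 stuck-at-1

Fault-free values for test 1 (P=1, Q=0, R=0, S=1): n1=1, n2=0, n3=0, n4=1, n5=1, n6=0, n7=1, giving Y=1. Observed 0.
Test 1: faults giving observed 0 are {n2 stuck-at-1, n3 stuck-at-1, n4 stuck-at-0, n6 stuck-at-1, n7 stuck-at-0}.
Test 2 (P=0, Q=0, R=1, S=0): fault-free n1=1, n2=0, n3=0, n4=1, n5=1, n6=0, n7=1 → 1; observed 1. Eliminates n3 stuck-at-1, n4 stuck-at-0, n6 stuck-at-1, n7 stuck-at-0.
Only n2 stuck-at-1 is consistent with every test.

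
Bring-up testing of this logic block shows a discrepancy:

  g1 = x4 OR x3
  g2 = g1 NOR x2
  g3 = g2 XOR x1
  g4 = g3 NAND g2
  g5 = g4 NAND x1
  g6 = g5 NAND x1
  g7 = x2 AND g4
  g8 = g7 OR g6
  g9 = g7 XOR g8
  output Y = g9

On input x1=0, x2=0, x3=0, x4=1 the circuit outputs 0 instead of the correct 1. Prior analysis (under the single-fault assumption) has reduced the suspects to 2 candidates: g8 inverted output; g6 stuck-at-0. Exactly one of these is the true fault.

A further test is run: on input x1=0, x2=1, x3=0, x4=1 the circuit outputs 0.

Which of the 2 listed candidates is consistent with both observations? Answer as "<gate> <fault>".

g6 stuck-at-0

Evaluate each candidate on input x1=0, x2=1, x3=0, x4=1:
  g8 inverted output: g1=1, g2=0, g3=0, g4=1, g5=1, g6=1, g7=1, g8=0 [inverted output], g9=1 → 1 — eliminated
  g6 stuck-at-0: g1=1, g2=0, g3=0, g4=1, g5=1, g6=0 [stuck-at-0], g7=1, g8=1, g9=0 → 0 — matches
Only g6 stuck-at-0 reproduces the observed 0.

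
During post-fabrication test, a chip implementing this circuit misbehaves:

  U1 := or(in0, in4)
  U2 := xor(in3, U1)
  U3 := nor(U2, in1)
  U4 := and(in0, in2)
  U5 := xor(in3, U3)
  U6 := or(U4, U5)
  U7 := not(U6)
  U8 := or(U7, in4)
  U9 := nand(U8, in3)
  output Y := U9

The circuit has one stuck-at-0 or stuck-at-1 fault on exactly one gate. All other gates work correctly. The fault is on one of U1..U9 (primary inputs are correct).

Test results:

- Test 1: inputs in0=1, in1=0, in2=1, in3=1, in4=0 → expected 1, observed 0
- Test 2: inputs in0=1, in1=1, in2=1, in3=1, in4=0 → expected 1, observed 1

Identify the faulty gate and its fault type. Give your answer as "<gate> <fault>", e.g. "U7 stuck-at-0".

Fault-free values for test 1 (in0=1, in1=0, in2=1, in3=1, in4=0): U1=1, U2=0, U3=1, U4=1, U5=0, U6=1, U7=0, U8=0, U9=1, giving Y=1. Observed 0.
Test 1: faults giving observed 0 are {U4 stuck-at-0, U6 stuck-at-0, U7 stuck-at-1, U8 stuck-at-1, U9 stuck-at-0}.
Test 2 (in0=1, in1=1, in2=1, in3=1, in4=0): fault-free U1=1, U2=0, U3=0, U4=1, U5=1, U6=1, U7=0, U8=0, U9=1 → 1; observed 1. Eliminates U6 stuck-at-0, U7 stuck-at-1, U8 stuck-at-1, U9 stuck-at-0.
Only U4 stuck-at-0 is consistent with every test.

U4 stuck-at-0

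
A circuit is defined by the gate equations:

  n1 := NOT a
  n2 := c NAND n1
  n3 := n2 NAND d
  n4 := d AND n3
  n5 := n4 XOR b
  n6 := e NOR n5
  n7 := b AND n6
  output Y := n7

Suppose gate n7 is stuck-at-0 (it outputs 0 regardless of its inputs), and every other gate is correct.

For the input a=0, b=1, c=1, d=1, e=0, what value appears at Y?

0

Propagate with n7 forced: n1=1, n2=0, n3=1, n4=1, n5=0, n6=1, n7=0 [stuck-at-0].
So Y = 0. (Without the fault it would be 1.)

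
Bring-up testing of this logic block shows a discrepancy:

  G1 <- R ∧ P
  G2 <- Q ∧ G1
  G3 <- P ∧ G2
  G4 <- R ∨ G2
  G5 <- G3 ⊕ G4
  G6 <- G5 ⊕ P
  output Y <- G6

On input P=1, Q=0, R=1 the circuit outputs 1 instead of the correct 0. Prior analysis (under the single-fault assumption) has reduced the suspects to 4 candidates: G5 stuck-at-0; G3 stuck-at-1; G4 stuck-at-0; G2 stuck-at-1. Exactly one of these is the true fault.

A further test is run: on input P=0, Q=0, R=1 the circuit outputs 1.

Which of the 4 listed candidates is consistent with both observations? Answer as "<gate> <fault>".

Evaluate each candidate on input P=0, Q=0, R=1:
  G5 stuck-at-0: G1=0, G2=0, G3=0, G4=1, G5=0 [stuck-at-0], G6=0 → 0 — eliminated
  G3 stuck-at-1: G1=0, G2=0, G3=1 [stuck-at-1], G4=1, G5=0, G6=0 → 0 — eliminated
  G4 stuck-at-0: G1=0, G2=0, G3=0, G4=0 [stuck-at-0], G5=0, G6=0 → 0 — eliminated
  G2 stuck-at-1: G1=0, G2=1 [stuck-at-1], G3=0, G4=1, G5=1, G6=1 → 1 — matches
Only G2 stuck-at-1 reproduces the observed 1.

G2 stuck-at-1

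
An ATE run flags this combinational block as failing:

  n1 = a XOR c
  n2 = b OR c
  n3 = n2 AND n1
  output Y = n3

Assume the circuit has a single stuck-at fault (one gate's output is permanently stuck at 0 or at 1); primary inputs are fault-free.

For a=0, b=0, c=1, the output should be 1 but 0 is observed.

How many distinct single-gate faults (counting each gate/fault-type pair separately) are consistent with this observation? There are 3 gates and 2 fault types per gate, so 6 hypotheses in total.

3

Fault-free: n1=1, n2=1, n3=1 → 1. Observed 0.
  n1 stuck-at-0: output 0 ✓
  n1 stuck-at-1: output 1 ✗
  n2 stuck-at-0: output 0 ✓
  n2 stuck-at-1: output 1 ✗
  n3 stuck-at-0: output 0 ✓
  n3 stuck-at-1: output 1 ✗
Consistent faults: {n1 stuck-at-0, n2 stuck-at-0, n3 stuck-at-0} — 3 in all.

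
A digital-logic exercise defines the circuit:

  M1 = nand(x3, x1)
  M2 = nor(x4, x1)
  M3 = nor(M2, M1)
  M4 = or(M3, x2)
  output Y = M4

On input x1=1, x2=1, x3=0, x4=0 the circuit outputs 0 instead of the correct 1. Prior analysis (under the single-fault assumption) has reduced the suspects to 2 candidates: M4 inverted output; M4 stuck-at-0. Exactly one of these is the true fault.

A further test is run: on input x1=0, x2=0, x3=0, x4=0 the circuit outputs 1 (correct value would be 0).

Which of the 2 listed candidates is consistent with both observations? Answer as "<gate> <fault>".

M4 inverted output

Evaluate each candidate on input x1=0, x2=0, x3=0, x4=0:
  M4 inverted output: M1=1, M2=1, M3=0, M4=1 [inverted output] → 1 — matches
  M4 stuck-at-0: M1=1, M2=1, M3=0, M4=0 [stuck-at-0] → 0 — eliminated
Only M4 inverted output reproduces the observed 1.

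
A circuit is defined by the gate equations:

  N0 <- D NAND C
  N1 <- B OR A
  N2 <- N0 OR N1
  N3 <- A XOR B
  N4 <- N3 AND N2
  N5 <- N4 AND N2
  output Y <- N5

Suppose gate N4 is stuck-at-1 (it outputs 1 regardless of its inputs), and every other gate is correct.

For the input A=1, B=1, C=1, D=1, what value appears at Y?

1

Propagate with N4 forced: N0=0, N1=1, N2=1, N3=0, N4=1 [stuck-at-1], N5=1.
So Y = 1. (Without the fault it would be 0.)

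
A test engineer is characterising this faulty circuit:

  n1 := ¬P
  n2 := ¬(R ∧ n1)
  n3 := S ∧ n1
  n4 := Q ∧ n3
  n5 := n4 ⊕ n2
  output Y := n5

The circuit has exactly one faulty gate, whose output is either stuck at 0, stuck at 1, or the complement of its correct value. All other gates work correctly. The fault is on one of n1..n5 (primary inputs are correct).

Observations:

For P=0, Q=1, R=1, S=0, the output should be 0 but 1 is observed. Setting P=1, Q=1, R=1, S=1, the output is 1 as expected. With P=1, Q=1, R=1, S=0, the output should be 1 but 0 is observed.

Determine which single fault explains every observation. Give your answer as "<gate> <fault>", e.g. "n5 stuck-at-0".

Fault-free values for test 1 (P=0, Q=1, R=1, S=0): n1=1, n2=0, n3=0, n4=0, n5=0, giving Y=0. Observed 1.
Test 1: faults giving observed 1 are {n1 stuck-at-0, n1 inverted output, n2 stuck-at-1, n2 inverted output, n3 stuck-at-1, n3 inverted output, n4 stuck-at-1, n4 inverted output, n5 stuck-at-1, n5 inverted output}.
Test 2 (P=1, Q=1, R=1, S=1): fault-free n1=0, n2=1, n3=0, n4=0, n5=1 → 1; observed 1. Eliminates n2 inverted output, n3 stuck-at-1, n3 inverted output, n4 stuck-at-1, n4 inverted output, n5 inverted output.
Test 3 (P=1, Q=1, R=1, S=0): fault-free n1=0, n2=1, n3=0, n4=0, n5=1 → 1; observed 0. Eliminates n1 stuck-at-0, n2 stuck-at-1, n5 stuck-at-1.
Only n1 inverted output is consistent with every test.

n1 inverted output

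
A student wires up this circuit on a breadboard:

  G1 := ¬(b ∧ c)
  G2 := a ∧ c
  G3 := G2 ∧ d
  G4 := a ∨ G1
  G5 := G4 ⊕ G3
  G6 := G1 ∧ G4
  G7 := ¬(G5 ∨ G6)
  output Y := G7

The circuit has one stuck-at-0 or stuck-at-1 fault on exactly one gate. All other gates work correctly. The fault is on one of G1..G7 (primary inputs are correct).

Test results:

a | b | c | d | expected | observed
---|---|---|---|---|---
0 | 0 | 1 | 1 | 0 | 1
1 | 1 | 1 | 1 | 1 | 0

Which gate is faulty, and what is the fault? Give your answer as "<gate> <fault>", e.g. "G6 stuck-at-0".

G4 stuck-at-0

Fault-free values for test 1 (a=0, b=0, c=1, d=1): G1=1, G2=0, G3=0, G4=1, G5=1, G6=1, G7=0, giving Y=0. Observed 1.
Test 1: faults giving observed 1 are {G1 stuck-at-0, G4 stuck-at-0, G7 stuck-at-1}.
Test 2 (a=1, b=1, c=1, d=1): fault-free G1=0, G2=1, G3=1, G4=1, G5=0, G6=0, G7=1 → 1; observed 0. Eliminates G1 stuck-at-0, G7 stuck-at-1.
Only G4 stuck-at-0 is consistent with every test.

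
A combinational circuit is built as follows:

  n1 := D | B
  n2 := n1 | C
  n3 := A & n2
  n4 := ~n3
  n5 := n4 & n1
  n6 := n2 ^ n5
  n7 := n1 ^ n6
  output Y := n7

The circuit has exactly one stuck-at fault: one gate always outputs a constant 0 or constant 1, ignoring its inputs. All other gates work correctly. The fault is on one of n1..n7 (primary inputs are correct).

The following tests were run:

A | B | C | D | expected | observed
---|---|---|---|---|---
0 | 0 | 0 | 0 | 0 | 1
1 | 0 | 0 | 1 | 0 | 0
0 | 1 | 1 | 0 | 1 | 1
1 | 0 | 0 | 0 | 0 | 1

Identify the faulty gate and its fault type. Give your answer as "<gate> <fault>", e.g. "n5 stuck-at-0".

n2 stuck-at-1

Fault-free values for test 1 (A=0, B=0, C=0, D=0): n1=0, n2=0, n3=0, n4=1, n5=0, n6=0, n7=0, giving Y=0. Observed 1.
Test 1: faults giving observed 1 are {n1 stuck-at-1, n2 stuck-at-1, n5 stuck-at-1, n6 stuck-at-1, n7 stuck-at-1}.
Test 2 (A=1, B=0, C=0, D=1): fault-free n1=1, n2=1, n3=1, n4=0, n5=0, n6=1, n7=0 → 0; observed 0. Eliminates n5 stuck-at-1, n7 stuck-at-1.
Test 3 (A=0, B=1, C=1, D=0): fault-free n1=1, n2=1, n3=0, n4=1, n5=1, n6=0, n7=1 → 1; observed 1. Eliminates n6 stuck-at-1.
Test 4 (A=1, B=0, C=0, D=0): fault-free n1=0, n2=0, n3=0, n4=1, n5=0, n6=0, n7=0 → 0; observed 1. Eliminates n1 stuck-at-1.
Only n2 stuck-at-1 is consistent with every test.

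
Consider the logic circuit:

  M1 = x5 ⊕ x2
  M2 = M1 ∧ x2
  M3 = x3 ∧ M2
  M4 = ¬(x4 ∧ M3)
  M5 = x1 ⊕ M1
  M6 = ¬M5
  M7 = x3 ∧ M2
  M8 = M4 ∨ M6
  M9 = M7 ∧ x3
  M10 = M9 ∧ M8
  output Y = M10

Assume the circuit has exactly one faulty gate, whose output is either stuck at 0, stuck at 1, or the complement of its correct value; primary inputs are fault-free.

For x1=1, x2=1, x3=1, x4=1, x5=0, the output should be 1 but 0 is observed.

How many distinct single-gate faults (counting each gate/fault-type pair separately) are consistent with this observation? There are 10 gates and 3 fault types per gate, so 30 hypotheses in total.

16

Fault-free: M1=1, M2=1, M3=1, M4=0, M5=0, M6=1, M7=1, M8=1, M9=1, M10=1 → 1. Observed 0.
  M1: stuck-at-0, inverted output ✓; others ✗
  M2: stuck-at-0, inverted output ✓; others ✗
  M3: none of the 3 fault types match ✗
  M4: none of the 3 fault types match ✗
  M5: stuck-at-1, inverted output ✓; others ✗
  M6: stuck-at-0, inverted output ✓; others ✗
  M7: stuck-at-0, inverted output ✓; others ✗
  M8: stuck-at-0, inverted output ✓; others ✗
  M9: stuck-at-0, inverted output ✓; others ✗
  M10: stuck-at-0, inverted output ✓; others ✗
Consistent faults: {M1 stuck-at-0, M1 inverted output, M2 stuck-at-0, M2 inverted output, M5 stuck-at-1, M5 inverted output, M6 stuck-at-0, M6 inverted output, M7 stuck-at-0, M7 inverted output, M8 stuck-at-0, M8 inverted output, M9 stuck-at-0, M9 inverted output, M10 stuck-at-0, M10 inverted output} — 16 in all.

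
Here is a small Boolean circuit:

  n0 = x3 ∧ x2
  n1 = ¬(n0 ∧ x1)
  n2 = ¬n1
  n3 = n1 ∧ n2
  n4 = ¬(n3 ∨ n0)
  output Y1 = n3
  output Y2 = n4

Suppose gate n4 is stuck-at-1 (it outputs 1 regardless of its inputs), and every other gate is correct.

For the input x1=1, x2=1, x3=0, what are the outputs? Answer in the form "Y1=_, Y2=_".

Y1=0, Y2=1

Propagate with n4 forced: n0=0, n1=1, n2=0, n3=0, n4=1 [stuck-at-1].
So the outputs are Y1=0, Y2=1. (Same as the fault-free value — the fault is masked on this input.)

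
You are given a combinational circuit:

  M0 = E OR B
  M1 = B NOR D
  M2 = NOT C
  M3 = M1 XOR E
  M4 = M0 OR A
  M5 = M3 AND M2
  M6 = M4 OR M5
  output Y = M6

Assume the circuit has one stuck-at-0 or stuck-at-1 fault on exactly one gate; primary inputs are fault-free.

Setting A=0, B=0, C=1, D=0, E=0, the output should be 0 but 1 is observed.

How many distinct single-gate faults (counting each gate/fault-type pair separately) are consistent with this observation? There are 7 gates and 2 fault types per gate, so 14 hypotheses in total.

5

Fault-free: M0=0, M1=1, M2=0, M3=1, M4=0, M5=0, M6=0 → 0. Observed 1.
  M0 stuck-at-0: output 0 ✗
  M0 stuck-at-1: output 1 ✓
  M1 stuck-at-0: output 0 ✗
  M1 stuck-at-1: output 0 ✗
  M2 stuck-at-0: output 0 ✗
  M2 stuck-at-1: output 1 ✓
  M3 stuck-at-0: output 0 ✗
  M3 stuck-at-1: output 0 ✗
  M4 stuck-at-0: output 0 ✗
  M4 stuck-at-1: output 1 ✓
  M5 stuck-at-0: output 0 ✗
  M5 stuck-at-1: output 1 ✓
  M6 stuck-at-0: output 0 ✗
  M6 stuck-at-1: output 1 ✓
Consistent faults: {M0 stuck-at-1, M2 stuck-at-1, M4 stuck-at-1, M5 stuck-at-1, M6 stuck-at-1} — 5 in all.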